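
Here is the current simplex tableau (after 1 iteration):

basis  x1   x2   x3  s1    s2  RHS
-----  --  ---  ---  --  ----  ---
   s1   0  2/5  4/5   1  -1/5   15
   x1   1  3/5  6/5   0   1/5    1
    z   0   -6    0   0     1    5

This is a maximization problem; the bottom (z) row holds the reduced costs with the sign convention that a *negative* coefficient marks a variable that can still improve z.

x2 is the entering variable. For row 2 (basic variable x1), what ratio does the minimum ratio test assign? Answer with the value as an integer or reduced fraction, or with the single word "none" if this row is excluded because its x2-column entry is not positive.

Ratio = RHS / (x2 entry) = 1 / (3/5) = 5/3.

5/3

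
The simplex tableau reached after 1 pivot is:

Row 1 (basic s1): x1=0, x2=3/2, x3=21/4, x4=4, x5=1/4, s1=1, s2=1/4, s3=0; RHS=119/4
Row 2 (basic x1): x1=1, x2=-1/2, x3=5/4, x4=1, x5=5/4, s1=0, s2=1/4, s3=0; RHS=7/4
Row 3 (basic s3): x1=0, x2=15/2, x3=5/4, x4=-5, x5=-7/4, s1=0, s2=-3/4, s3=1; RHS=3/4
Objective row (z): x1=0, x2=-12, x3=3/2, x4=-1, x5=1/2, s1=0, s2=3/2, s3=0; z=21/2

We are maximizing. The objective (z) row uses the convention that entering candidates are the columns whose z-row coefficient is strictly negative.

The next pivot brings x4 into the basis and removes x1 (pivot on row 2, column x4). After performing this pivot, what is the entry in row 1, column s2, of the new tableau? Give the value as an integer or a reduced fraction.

Pivot element is row 2, column x4: 1.
Normalize row 2: new (row 2, s2) = (1/4)/1 = 1/4.
row 1 ← row 1 − 4·(new row 2): 1/4 − 4·(1/4) = -3/4.

-3/4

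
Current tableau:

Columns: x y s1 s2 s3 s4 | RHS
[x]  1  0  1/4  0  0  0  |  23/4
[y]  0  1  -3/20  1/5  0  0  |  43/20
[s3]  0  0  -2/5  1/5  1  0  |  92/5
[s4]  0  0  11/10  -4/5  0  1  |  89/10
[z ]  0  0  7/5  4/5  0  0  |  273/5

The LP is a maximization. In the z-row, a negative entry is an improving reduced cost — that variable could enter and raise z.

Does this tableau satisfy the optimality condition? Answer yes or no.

No objective-row coefficient is strictly negative, so no entering variable exists; the tableau is optimal.

yes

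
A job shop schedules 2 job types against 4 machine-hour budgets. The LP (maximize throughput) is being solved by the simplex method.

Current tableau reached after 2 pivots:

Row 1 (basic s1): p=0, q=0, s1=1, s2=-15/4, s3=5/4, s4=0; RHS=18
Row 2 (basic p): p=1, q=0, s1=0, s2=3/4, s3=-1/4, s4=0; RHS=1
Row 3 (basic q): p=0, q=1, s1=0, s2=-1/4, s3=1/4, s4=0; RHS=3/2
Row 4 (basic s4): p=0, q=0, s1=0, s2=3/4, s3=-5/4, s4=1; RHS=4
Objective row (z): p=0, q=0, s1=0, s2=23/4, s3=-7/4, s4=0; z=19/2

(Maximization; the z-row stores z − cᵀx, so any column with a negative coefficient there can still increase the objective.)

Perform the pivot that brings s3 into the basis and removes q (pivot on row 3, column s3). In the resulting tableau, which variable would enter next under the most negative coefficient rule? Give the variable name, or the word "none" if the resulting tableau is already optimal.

none

Pivot element 1/4. New z-row = old z-row − (-7/4)·(row 3/(1/4)).
Updated z-row coefficients: p: 0, q: 7, s1: 0, s2: 4, s3: 0, s4: 0.
No coefficient is strictly negative; the tableau after this pivot is optimal.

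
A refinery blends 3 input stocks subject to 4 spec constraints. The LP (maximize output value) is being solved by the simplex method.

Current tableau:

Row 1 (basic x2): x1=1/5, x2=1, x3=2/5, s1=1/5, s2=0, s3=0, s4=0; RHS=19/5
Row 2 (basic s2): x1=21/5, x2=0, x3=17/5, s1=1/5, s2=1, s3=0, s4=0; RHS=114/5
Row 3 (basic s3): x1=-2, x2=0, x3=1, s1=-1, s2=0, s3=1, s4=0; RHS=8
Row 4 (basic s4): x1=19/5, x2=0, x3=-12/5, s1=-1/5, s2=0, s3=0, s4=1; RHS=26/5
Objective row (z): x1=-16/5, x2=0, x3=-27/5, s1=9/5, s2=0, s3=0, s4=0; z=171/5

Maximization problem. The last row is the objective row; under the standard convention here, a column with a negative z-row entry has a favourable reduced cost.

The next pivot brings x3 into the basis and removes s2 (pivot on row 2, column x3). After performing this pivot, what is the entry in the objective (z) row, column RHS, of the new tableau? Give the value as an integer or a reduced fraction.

1197/17

Pivot element is row 2, column x3: 17/5.
Normalize row 2: new (row 2, RHS) = (114/5)/(17/5) = 114/17.
z-row ← z-row − (-27/5)·(new row 2): 171/5 − (-27/5)·(114/17) = 1197/17.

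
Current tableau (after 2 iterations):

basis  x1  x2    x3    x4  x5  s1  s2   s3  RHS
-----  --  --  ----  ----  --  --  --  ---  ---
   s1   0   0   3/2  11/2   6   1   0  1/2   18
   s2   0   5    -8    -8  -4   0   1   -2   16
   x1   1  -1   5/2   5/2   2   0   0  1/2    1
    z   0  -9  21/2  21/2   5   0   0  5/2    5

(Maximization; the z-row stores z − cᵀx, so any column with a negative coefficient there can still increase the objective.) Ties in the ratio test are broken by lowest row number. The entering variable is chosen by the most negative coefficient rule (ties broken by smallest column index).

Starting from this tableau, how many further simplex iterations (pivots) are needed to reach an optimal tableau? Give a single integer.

3

pivot: x2 in, s2 out → z = 169/5
pivot: x3 in, x1 out → z = 52
pivot: s3 in, s1 out → z = 74
No improving column remains; optimal.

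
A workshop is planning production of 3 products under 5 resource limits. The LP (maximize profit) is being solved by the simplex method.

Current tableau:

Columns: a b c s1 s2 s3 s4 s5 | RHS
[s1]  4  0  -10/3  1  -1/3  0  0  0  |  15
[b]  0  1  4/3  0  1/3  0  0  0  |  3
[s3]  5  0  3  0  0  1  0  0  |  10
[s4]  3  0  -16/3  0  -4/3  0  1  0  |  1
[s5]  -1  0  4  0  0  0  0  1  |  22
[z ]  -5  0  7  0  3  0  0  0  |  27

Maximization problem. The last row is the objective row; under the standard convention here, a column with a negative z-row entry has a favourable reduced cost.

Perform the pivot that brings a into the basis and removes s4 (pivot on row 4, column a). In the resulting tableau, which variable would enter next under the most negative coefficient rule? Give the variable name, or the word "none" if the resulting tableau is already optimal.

c

Pivot element 3. New z-row = old z-row − (-5)·(row 4/3).
Updated z-row coefficients: a: 0, b: 0, c: -17/9, s1: 0, s2: 7/9, s3: 0, s4: 5/3, s5: 0.
The most negative is -17/9 in column c, so c would enter next.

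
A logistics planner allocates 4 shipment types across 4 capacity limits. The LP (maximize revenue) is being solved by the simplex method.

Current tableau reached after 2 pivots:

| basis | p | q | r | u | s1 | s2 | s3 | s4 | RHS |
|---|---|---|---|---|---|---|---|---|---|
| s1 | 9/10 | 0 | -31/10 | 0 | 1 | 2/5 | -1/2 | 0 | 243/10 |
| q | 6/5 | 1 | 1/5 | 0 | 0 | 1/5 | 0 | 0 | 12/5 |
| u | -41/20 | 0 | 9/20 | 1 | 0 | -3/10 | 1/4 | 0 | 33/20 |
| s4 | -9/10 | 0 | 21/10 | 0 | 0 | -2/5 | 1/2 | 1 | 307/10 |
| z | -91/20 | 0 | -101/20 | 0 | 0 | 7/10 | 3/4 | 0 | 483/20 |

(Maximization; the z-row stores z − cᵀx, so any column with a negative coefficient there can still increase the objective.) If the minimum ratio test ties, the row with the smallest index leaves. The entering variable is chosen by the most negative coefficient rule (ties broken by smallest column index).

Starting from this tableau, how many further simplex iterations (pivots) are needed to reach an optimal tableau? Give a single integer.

2

pivot: r in, u out → z = 128/3
pivot: p in, q out → z = 1224/19
No improving column remains; optimal.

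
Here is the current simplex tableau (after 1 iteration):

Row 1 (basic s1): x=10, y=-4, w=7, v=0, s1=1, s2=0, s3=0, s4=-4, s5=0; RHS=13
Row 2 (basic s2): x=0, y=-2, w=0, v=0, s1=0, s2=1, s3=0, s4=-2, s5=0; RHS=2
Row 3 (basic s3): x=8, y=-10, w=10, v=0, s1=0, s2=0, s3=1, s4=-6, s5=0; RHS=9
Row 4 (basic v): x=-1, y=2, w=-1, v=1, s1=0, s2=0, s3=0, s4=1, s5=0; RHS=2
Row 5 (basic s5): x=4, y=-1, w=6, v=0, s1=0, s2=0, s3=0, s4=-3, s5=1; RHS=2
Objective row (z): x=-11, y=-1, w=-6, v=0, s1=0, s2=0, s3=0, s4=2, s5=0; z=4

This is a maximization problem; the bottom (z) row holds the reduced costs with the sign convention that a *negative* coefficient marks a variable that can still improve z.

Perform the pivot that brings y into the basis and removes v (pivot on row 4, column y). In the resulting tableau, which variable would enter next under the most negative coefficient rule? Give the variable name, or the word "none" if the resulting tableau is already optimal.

x

Pivot element 2. New z-row = old z-row − (-1)·(row 4/2).
Updated z-row coefficients: x: -23/2, y: 0, w: -13/2, v: 1/2, s1: 0, s2: 0, s3: 0, s4: 5/2, s5: 0.
The most negative is -23/2 in column x, so x would enter next.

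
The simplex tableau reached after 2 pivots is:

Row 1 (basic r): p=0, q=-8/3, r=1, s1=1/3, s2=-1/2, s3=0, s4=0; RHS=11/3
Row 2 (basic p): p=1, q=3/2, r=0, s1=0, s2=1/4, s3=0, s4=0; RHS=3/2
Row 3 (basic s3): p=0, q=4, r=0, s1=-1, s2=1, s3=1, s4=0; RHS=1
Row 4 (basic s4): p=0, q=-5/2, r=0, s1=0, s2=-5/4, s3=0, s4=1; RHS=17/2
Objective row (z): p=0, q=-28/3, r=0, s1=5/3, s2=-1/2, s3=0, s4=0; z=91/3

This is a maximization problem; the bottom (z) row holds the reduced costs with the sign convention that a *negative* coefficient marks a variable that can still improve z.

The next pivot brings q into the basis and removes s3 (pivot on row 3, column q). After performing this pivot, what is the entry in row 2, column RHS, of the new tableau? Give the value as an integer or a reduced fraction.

9/8

Pivot element is row 3, column q: 4.
Normalize row 3: new (row 3, RHS) = 1/4 = 1/4.
row 2 ← row 2 − (3/2)·(new row 3): 3/2 − (3/2)·(1/4) = 9/8.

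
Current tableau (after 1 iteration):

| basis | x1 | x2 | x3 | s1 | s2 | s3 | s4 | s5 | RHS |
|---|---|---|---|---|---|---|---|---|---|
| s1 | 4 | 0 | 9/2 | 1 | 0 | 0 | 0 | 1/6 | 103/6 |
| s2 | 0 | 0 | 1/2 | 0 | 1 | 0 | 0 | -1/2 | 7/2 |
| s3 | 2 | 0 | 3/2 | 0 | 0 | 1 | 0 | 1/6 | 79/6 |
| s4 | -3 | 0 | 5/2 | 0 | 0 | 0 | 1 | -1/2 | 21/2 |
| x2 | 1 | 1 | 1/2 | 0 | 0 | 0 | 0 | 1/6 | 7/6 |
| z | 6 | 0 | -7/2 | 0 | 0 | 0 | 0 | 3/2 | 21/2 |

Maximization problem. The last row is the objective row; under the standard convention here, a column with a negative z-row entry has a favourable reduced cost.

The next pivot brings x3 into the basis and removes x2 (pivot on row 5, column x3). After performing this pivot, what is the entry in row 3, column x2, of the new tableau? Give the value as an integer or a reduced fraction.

Pivot element is row 5, column x3: 1/2.
Normalize row 5: new (row 5, x2) = 1/(1/2) = 2.
row 3 ← row 3 − (3/2)·(new row 5): 0 − (3/2)·2 = -3.

-3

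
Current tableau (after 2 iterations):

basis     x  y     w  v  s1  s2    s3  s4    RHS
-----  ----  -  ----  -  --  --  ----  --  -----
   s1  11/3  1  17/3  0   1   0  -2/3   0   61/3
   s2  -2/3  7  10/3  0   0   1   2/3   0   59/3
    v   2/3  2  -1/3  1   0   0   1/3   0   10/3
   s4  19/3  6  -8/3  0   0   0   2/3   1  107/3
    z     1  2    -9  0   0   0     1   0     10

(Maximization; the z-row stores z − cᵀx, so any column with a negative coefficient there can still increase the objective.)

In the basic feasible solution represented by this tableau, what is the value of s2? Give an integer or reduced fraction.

59/3

s2 is basic (row 2); its value is the RHS of that row: 59/3.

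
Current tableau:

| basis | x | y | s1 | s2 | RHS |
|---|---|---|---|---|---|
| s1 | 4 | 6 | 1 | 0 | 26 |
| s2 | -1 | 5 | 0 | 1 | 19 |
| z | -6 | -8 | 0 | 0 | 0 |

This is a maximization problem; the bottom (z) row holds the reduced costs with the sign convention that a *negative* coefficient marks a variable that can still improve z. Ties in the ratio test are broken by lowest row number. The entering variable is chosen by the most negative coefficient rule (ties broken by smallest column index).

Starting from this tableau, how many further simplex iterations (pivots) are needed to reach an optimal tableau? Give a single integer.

pivot: y in, s2 out → z = 152/5
pivot: x in, s1 out → z = 456/13
pivot: s2 in, y out → z = 39
No improving column remains; optimal.

3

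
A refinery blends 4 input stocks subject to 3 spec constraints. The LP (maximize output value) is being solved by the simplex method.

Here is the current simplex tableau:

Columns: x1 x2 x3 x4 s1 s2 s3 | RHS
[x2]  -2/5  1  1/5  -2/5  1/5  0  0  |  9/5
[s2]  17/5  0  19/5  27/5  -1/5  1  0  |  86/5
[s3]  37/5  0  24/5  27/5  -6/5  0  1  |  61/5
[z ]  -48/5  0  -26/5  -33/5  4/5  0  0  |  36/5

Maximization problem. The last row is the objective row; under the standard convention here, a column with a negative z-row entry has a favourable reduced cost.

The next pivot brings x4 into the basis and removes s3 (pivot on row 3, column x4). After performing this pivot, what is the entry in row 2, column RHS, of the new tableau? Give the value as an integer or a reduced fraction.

Pivot element is row 3, column x4: 27/5.
Normalize row 3: new (row 3, RHS) = (61/5)/(27/5) = 61/27.
row 2 ← row 2 − (27/5)·(new row 3): 86/5 − (27/5)·(61/27) = 5.

5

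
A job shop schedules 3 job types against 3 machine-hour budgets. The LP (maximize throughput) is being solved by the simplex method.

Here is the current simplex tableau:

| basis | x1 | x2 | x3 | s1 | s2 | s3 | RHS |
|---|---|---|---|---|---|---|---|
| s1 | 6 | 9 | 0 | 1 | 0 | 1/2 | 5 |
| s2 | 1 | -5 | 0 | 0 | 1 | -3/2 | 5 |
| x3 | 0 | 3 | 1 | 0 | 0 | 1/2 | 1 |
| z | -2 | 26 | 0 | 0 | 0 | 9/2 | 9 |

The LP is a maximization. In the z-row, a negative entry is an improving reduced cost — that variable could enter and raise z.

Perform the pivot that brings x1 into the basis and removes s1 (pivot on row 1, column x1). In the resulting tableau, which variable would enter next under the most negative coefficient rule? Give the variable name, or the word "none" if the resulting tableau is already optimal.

none

Pivot element 6. New z-row = old z-row − (-2)·(row 1/6).
Updated z-row coefficients: x1: 0, x2: 29, x3: 0, s1: 1/3, s2: 0, s3: 14/3.
No coefficient is strictly negative; the tableau after this pivot is optimal.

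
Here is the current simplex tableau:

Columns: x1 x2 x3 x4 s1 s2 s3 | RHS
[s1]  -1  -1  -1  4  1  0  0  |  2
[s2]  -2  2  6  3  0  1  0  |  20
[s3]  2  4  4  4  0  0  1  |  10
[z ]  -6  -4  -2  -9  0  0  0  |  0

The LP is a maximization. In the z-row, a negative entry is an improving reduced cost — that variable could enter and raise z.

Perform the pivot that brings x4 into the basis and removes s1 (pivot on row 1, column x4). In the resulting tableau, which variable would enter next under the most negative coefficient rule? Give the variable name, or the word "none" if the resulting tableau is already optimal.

Pivot element 4. New z-row = old z-row − (-9)·(row 1/4).
Updated z-row coefficients: x1: -33/4, x2: -25/4, x3: -17/4, x4: 0, s1: 9/4, s2: 0, s3: 0.
The most negative is -33/4 in column x1, so x1 would enter next.

x1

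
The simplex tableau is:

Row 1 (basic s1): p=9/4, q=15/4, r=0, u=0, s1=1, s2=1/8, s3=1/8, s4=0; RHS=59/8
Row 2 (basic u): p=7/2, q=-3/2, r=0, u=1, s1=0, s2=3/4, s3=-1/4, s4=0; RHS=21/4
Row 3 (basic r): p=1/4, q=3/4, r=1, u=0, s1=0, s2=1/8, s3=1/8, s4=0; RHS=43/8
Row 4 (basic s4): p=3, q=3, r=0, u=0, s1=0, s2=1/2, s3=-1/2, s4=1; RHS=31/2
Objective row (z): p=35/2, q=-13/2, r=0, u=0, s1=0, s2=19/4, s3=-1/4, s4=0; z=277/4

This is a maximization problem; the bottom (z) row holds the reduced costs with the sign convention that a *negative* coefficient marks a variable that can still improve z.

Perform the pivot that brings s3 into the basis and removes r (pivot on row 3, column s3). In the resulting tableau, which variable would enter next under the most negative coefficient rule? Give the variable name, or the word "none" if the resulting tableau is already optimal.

q

Pivot element 1/8. New z-row = old z-row − (-1/4)·(row 3/(1/8)).
Updated z-row coefficients: p: 18, q: -5, r: 2, u: 0, s1: 0, s2: 5, s3: 0, s4: 0.
The most negative is -5 in column q, so q would enter next.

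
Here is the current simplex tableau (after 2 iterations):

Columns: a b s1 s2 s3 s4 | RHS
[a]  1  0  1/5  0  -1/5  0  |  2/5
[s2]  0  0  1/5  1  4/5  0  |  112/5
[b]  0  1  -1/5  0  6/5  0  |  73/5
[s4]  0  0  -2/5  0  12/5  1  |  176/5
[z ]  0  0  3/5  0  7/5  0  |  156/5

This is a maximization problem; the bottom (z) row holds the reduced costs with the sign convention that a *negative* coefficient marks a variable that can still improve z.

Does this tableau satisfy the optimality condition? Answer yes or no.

yes

No objective-row coefficient is strictly negative, so no entering variable exists; the tableau is optimal.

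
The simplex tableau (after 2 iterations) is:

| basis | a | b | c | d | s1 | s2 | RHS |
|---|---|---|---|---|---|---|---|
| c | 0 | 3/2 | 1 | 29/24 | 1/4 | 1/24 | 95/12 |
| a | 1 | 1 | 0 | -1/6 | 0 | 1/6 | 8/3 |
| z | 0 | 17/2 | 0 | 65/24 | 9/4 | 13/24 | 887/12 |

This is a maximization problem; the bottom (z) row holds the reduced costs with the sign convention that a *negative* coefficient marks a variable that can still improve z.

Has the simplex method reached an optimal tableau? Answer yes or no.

No objective-row coefficient is strictly negative, so no entering variable exists; the tableau is optimal.

yes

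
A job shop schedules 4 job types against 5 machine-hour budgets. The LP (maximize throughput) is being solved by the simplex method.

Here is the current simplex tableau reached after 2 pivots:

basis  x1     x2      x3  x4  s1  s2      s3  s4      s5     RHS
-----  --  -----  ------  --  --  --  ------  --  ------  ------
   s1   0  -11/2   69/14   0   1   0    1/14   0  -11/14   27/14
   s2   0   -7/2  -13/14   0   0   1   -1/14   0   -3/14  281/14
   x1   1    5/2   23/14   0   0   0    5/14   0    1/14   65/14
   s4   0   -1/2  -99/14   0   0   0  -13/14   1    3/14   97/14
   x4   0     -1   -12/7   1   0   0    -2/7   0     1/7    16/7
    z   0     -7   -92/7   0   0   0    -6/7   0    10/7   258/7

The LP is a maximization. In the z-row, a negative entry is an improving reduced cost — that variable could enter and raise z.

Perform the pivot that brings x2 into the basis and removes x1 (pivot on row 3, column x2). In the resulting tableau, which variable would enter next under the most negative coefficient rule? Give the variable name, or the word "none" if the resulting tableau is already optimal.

x3

Pivot element 5/2. New z-row = old z-row − (-7)·(row 3/(5/2)).
Updated z-row coefficients: x1: 14/5, x2: 0, x3: -299/35, x4: 0, s1: 0, s2: 0, s3: 1/7, s4: 0, s5: 57/35.
The most negative is -299/35 in column x3, so x3 would enter next.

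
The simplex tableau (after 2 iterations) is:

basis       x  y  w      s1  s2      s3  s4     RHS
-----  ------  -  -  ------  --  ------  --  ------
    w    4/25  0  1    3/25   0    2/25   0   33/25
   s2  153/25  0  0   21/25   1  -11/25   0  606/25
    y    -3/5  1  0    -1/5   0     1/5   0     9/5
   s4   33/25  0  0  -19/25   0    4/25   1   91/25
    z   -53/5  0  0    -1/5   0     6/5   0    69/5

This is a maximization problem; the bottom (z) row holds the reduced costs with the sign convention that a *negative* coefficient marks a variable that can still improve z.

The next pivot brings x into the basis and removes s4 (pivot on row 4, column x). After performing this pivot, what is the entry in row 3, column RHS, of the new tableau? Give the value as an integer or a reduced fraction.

38/11

Pivot element is row 4, column x: 33/25.
Normalize row 4: new (row 4, RHS) = (91/25)/(33/25) = 91/33.
row 3 ← row 3 − (-3/5)·(new row 4): 9/5 − (-3/5)·(91/33) = 38/11.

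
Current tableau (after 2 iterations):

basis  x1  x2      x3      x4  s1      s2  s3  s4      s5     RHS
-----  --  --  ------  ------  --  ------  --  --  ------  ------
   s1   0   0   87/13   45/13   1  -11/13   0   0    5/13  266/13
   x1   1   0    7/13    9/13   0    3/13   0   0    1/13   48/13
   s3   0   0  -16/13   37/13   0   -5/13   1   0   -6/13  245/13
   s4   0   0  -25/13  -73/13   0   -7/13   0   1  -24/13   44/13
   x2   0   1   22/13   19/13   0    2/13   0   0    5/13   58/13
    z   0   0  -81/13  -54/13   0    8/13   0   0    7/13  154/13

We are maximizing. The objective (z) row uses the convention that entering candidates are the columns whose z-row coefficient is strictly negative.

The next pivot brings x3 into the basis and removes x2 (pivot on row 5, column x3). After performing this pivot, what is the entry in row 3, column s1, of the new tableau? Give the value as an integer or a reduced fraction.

0

Pivot element is row 5, column x3: 22/13.
Normalize row 5: new (row 5, s1) = 0/(22/13) = 0.
row 3 ← row 3 − (-16/13)·(new row 5): 0 − (-16/13)·0 = 0.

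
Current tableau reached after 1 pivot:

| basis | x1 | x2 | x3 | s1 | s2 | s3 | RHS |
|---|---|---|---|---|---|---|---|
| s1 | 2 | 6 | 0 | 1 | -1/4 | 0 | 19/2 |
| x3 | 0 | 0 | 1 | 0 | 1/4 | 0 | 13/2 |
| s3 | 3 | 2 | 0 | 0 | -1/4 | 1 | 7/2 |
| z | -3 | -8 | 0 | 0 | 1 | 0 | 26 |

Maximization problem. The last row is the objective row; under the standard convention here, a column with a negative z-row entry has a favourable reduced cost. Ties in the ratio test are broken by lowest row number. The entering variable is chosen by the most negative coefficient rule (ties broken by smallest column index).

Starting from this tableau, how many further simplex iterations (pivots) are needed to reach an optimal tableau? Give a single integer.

pivot: x2 in, s1 out → z = 116/3
pivot: x1 in, s3 out → z = 271/7
No improving column remains; optimal.

2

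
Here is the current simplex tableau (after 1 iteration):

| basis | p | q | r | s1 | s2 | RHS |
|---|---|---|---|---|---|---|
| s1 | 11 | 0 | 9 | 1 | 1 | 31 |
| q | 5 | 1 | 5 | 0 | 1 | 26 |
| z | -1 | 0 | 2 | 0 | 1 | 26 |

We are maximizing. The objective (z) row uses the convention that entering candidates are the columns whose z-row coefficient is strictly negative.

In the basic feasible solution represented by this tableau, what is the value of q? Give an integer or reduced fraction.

26

q is basic (row 2); its value is the RHS of that row: 26.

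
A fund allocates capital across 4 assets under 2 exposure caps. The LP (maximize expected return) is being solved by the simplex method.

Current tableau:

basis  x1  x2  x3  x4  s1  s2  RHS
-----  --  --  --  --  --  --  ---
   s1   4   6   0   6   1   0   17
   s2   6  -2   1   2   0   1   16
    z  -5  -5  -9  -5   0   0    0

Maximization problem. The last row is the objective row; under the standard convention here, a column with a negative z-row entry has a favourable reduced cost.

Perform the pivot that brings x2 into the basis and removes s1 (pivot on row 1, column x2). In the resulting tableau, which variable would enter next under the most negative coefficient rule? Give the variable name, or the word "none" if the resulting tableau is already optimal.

Pivot element 6. New z-row = old z-row − (-5)·(row 1/6).
Updated z-row coefficients: x1: -5/3, x2: 0, x3: -9, x4: 0, s1: 5/6, s2: 0.
The most negative is -9 in column x3, so x3 would enter next.

x3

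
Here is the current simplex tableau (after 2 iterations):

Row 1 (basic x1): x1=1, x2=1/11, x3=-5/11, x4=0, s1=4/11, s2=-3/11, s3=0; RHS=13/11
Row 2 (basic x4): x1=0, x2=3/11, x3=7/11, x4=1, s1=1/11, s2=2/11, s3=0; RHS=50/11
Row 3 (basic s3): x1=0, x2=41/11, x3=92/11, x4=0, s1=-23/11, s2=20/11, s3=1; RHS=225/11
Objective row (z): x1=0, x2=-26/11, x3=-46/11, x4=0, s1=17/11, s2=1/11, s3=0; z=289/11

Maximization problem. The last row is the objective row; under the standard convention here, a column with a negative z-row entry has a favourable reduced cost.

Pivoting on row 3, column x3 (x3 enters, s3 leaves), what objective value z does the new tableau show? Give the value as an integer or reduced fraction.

Minimum ratio for x3: (225/11)/(92/11) = 225/92.
z changes by −(z-row coeff of x3)·ratio = −(-46/11)·(225/92) = 225/22.
New z = 289/11 + (225/22) = 73/2.

73/2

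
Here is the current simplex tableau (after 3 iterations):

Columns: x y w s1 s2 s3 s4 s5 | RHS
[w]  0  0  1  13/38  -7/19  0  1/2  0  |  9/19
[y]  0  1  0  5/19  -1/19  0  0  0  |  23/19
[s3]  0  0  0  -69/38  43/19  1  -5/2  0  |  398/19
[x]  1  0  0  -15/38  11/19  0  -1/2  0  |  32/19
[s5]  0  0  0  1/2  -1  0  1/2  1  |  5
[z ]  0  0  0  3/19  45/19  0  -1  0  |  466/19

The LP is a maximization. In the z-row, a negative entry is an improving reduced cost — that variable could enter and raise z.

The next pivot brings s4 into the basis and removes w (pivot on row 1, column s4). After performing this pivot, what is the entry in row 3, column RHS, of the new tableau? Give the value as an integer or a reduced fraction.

Pivot element is row 1, column s4: 1/2.
Normalize row 1: new (row 1, RHS) = (9/19)/(1/2) = 18/19.
row 3 ← row 3 − (-5/2)·(new row 1): 398/19 − (-5/2)·(18/19) = 443/19.

443/19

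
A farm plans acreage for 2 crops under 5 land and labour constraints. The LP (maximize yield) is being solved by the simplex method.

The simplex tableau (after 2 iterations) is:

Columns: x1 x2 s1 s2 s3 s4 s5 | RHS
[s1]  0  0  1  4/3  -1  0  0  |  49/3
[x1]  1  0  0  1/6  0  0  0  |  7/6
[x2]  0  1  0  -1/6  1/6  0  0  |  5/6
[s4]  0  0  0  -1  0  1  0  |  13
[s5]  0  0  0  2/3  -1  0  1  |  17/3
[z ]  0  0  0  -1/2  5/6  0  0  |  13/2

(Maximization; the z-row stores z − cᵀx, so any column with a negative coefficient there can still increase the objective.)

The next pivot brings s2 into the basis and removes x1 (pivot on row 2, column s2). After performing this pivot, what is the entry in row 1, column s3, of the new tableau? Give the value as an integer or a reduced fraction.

Pivot element is row 2, column s2: 1/6.
Normalize row 2: new (row 2, s3) = 0/(1/6) = 0.
row 1 ← row 1 − (4/3)·(new row 2): -1 − (4/3)·0 = -1.

-1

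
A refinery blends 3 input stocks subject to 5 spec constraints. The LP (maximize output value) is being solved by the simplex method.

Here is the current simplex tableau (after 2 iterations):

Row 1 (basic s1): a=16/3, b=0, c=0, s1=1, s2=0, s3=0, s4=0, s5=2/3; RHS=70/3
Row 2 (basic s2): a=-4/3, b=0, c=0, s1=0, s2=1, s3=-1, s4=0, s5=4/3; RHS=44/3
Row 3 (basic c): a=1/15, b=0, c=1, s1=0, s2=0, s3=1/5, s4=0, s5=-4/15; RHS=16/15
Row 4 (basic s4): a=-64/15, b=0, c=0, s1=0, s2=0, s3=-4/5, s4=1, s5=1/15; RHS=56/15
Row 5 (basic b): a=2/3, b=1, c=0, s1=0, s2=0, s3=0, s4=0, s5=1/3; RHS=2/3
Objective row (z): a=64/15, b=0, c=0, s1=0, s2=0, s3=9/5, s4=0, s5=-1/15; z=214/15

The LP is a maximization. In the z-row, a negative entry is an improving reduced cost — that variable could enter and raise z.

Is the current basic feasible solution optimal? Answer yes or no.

no

Column s5 has objective-row coefficient -1/15, which is negative; an improving pivot exists, so not yet optimal.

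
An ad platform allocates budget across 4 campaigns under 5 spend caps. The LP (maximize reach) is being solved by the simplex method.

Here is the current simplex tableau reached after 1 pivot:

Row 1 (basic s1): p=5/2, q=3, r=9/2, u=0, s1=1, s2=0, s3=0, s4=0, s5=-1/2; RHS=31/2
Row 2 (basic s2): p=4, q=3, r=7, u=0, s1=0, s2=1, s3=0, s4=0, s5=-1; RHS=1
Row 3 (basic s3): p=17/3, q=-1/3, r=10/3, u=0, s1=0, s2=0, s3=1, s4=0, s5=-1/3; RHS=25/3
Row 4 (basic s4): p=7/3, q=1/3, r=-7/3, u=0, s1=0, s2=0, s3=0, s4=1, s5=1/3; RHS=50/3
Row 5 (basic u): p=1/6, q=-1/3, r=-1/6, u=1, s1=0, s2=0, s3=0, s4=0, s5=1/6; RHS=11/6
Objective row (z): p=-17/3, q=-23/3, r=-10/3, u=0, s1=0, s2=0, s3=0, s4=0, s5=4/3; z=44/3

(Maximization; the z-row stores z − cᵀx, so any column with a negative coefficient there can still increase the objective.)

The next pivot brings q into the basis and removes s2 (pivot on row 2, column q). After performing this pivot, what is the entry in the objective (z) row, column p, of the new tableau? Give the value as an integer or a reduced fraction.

41/9

Pivot element is row 2, column q: 3.
Normalize row 2: new (row 2, p) = 4/3 = 4/3.
z-row ← z-row − (-23/3)·(new row 2): -17/3 − (-23/3)·(4/3) = 41/9.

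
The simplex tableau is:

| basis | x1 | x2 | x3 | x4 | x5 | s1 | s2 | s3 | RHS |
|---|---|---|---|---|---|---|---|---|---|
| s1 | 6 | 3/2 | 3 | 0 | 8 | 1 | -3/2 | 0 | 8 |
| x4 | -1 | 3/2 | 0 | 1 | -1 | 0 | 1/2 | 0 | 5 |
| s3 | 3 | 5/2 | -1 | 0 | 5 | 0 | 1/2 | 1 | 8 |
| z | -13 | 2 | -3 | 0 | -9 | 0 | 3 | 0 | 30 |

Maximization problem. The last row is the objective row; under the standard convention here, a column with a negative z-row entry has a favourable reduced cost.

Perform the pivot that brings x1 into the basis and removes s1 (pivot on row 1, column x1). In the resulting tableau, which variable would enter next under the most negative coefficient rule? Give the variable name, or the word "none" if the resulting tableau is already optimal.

s2

Pivot element 6. New z-row = old z-row − (-13)·(row 1/6).
Updated z-row coefficients: x1: 0, x2: 21/4, x3: 7/2, x4: 0, x5: 25/3, s1: 13/6, s2: -1/4, s3: 0.
The most negative is -1/4 in column s2, so s2 would enter next.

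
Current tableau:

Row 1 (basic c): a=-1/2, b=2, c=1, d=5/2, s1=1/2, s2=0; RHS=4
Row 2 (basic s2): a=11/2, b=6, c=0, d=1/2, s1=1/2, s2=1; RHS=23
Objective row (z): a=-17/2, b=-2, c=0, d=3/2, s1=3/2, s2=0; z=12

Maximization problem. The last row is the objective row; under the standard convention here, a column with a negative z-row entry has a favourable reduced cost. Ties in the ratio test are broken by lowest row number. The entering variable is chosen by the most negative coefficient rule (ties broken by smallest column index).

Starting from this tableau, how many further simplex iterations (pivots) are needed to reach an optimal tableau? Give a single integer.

pivot: a in, s2 out → z = 523/11
No improving column remains; optimal.

1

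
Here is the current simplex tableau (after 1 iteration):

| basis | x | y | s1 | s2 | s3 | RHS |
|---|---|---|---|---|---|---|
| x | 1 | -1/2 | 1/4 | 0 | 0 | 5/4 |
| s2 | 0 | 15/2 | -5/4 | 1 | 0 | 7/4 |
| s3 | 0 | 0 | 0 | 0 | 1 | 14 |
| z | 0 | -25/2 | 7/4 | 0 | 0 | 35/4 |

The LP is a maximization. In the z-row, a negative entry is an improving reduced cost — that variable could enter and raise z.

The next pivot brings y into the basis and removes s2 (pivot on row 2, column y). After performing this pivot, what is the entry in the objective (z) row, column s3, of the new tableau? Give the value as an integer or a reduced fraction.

0

Pivot element is row 2, column y: 15/2.
Normalize row 2: new (row 2, s3) = 0/(15/2) = 0.
z-row ← z-row − (-25/2)·(new row 2): 0 − (-25/2)·0 = 0.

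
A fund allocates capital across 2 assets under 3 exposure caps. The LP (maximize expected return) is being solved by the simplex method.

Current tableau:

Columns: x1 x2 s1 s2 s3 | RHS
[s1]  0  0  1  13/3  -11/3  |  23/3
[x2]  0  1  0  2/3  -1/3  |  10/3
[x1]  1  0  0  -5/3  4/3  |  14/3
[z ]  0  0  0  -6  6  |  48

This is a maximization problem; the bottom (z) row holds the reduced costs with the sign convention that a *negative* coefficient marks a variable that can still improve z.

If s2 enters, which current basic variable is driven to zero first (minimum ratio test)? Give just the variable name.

Ratios: row 1 (s1): (23/3)/(13/3) = 23/13; row 2 (x2): (10/3)/(2/3) = 5; row 3 (x1): entry -5/3 ≤ 0, skip.
Minimum ratio 23/13 is in the s1 row, so s1 leaves.

s1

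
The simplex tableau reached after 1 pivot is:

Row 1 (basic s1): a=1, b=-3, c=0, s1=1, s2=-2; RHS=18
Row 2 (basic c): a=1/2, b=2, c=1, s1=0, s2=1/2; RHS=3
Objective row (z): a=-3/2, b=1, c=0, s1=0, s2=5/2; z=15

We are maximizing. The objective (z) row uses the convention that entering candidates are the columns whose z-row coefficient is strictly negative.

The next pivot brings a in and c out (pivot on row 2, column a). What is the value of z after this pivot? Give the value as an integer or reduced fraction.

24

Minimum ratio for a: 3/(1/2) = 6.
z changes by −(z-row coeff of a)·ratio = −(-3/2)·6 = 9.
New z = 15 + 9 = 24.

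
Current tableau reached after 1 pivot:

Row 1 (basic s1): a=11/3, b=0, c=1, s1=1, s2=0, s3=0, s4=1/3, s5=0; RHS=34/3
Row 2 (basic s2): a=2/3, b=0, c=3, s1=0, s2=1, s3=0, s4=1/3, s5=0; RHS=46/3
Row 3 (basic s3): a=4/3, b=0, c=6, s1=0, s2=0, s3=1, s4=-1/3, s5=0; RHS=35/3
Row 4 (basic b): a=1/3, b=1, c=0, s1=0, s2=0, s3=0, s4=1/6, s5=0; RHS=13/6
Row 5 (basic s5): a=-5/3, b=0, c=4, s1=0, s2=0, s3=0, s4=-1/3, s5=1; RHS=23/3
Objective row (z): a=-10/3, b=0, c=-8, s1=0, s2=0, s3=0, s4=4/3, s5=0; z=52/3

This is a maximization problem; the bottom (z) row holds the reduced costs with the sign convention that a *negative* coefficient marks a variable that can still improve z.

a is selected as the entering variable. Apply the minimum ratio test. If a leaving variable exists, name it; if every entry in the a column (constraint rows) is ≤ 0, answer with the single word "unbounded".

Ratios: row 1 (s1): (34/3)/(11/3) = 34/11; row 2 (s2): (46/3)/(2/3) = 23; row 3 (s3): (35/3)/(4/3) = 35/4; row 4 (b): (13/6)/(1/3) = 13/2; row 5 (s5): entry -5/3 ≤ 0, skip.
Minimum ratio is in the s1 row, so s1 leaves.

s1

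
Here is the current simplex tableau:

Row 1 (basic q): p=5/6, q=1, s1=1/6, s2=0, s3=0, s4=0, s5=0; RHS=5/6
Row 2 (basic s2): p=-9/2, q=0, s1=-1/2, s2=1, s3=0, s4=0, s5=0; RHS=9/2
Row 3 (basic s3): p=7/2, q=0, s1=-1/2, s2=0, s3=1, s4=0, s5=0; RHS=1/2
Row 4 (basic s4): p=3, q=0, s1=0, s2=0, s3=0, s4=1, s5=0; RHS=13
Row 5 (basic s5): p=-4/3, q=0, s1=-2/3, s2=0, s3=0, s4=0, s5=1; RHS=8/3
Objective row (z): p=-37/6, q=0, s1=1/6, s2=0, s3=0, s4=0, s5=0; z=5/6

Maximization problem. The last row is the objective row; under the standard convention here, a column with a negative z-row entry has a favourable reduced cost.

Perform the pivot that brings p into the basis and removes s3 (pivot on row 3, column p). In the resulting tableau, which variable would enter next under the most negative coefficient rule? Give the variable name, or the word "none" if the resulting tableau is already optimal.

Pivot element 7/2. New z-row = old z-row − (-37/6)·(row 3/(7/2)).
Updated z-row coefficients: p: 0, q: 0, s1: -5/7, s2: 0, s3: 37/21, s4: 0, s5: 0.
The most negative is -5/7 in column s1, so s1 would enter next.

s1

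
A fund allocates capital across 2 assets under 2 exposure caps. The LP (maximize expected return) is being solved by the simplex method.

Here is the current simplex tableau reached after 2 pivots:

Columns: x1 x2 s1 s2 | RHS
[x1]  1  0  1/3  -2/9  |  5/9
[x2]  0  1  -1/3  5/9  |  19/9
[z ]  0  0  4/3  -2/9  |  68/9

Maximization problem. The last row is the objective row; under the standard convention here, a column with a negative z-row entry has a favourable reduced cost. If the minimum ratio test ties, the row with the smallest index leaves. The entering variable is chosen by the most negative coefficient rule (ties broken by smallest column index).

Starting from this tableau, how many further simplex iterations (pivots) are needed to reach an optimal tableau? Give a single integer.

pivot: s2 in, x2 out → z = 42/5
No improving column remains; optimal.

1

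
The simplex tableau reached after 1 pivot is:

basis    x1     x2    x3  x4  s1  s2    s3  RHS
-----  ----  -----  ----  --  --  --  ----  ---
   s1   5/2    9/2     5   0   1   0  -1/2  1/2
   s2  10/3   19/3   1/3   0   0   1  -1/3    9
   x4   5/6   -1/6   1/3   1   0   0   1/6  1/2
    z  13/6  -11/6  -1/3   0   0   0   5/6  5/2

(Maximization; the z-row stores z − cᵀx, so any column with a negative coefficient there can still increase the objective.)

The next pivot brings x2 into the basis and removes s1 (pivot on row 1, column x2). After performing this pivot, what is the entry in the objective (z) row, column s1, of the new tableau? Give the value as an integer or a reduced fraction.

11/27

Pivot element is row 1, column x2: 9/2.
Normalize row 1: new (row 1, s1) = 1/(9/2) = 2/9.
z-row ← z-row − (-11/6)·(new row 1): 0 − (-11/6)·(2/9) = 11/27.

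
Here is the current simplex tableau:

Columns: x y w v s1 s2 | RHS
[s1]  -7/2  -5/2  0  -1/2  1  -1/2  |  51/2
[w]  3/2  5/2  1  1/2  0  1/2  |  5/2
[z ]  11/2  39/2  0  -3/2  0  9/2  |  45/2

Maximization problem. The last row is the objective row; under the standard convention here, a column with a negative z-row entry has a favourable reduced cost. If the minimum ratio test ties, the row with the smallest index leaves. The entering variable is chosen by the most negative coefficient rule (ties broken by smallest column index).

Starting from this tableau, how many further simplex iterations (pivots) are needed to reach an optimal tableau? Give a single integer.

pivot: v in, w out → z = 30
No improving column remains; optimal.

1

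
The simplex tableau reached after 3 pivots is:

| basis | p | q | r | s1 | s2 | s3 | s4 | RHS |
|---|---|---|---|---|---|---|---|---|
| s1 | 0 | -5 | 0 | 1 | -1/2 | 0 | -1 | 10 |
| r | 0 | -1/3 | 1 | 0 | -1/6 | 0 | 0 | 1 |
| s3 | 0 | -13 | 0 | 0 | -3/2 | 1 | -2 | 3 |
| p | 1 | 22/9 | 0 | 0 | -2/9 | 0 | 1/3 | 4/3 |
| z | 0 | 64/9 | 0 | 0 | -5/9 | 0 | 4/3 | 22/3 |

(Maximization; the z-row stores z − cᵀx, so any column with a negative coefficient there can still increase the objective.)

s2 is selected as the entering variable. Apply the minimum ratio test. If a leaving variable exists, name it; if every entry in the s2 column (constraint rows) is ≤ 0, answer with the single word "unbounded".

s2-column entries: row 1: -1/2, row 2: -1/6, row 3: -3/2, row 4: -2/9. All ≤ 0, so s2 can increase without bound; the LP is unbounded in this direction.

unbounded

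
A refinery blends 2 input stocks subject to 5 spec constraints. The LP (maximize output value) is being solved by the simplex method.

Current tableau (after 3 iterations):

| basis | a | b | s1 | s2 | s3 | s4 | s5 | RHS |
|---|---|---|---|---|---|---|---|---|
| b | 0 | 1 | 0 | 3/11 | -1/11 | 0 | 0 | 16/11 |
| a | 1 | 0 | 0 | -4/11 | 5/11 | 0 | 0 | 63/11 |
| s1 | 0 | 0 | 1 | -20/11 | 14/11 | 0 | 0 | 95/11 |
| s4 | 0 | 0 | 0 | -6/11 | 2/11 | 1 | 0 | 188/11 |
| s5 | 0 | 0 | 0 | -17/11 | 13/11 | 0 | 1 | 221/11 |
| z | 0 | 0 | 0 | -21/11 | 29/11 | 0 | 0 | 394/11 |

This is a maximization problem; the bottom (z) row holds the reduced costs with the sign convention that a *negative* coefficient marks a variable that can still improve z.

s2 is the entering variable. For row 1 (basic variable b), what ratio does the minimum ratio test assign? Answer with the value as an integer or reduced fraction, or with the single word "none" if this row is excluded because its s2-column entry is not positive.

16/3

Ratio = RHS / (s2 entry) = (16/11) / (3/11) = 16/3.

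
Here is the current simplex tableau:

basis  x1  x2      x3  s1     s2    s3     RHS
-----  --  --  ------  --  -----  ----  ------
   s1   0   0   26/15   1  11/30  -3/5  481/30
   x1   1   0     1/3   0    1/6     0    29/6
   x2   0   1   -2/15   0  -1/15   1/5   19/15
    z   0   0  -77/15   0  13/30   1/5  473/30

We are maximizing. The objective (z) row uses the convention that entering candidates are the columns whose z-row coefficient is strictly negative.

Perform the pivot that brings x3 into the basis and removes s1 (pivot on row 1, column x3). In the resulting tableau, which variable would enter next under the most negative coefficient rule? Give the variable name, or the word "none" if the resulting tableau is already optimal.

s3

Pivot element 26/15. New z-row = old z-row − (-77/15)·(row 1/(26/15)).
Updated z-row coefficients: x1: 0, x2: 0, x3: 0, s1: 77/26, s2: 79/52, s3: -41/26.
The most negative is -41/26 in column s3, so s3 would enter next.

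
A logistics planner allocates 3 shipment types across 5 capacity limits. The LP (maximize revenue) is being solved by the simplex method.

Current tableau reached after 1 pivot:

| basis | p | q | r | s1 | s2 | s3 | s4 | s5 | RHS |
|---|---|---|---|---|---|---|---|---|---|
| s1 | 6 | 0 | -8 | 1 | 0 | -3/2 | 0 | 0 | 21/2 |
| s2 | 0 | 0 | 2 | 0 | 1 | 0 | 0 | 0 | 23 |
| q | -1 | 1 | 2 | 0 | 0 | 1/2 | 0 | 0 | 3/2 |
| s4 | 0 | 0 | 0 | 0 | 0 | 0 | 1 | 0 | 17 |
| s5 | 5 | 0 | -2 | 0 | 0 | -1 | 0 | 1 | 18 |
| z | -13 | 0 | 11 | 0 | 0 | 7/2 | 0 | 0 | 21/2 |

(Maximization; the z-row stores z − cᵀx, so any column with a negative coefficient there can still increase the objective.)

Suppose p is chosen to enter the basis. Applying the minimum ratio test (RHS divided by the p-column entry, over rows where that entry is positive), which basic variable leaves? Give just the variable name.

Ratios: row 1 (s1): (21/2)/6 = 7/4; row 2 (s2): entry 0 ≤ 0, skip; row 3 (q): entry -1 ≤ 0, skip; row 4 (s4): entry 0 ≤ 0, skip; row 5 (s5): 18/5 = 18/5.
Minimum ratio 7/4 is in the s1 row, so s1 leaves.

s1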